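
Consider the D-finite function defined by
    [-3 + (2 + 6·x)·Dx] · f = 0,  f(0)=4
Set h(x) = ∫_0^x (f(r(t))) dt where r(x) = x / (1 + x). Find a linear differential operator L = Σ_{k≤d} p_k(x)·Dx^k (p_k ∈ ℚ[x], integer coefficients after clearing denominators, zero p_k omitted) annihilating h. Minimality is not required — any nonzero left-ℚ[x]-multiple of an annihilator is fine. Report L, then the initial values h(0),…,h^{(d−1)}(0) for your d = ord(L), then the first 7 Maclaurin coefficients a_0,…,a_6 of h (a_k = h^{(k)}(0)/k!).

L = -3·Dx + (2 + 10·x + 8·x^2)·Dx^2  (order 2).
h: a_k = 0, 4, 3, -7/2, 87/16, -1677/160, 3023/128, …
ICs: h(0) = 0, h′(0) = 4.

f: a_k = 4, 6, -9/2, 27/4, -405/32, 1701/64, -15309/256, …
Change of var in L_f (x↦r) gives L₀.
Integrate: L := L₀·Dx.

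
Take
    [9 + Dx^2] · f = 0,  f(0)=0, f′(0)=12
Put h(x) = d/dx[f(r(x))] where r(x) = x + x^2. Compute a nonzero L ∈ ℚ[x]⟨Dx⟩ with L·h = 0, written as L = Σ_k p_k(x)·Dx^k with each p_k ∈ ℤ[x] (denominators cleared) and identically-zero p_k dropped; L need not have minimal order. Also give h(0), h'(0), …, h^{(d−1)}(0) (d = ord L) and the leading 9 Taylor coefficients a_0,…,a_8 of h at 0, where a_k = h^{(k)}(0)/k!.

L = (21 + 72·x + 216·x^2 + 288·x^3 + 144·x^4) + (-6 - 12·x)·Dx + (1 + 4·x + 4·x^2)·Dx^2  (order 2).
h: a_k = 12, 24, -54, -216, -459/2, 135, 11097/20, 2754/5, 43011/1120, …
ICs: h(0) = 12, h′(0) = 24.

f: a_k = 0, 12, 0, -18, 0, 81/10, 0, -243/140, 0, …
h₀=f(r): pull back L_f along r ⇒ L₀.
h=h₀': d/dx-closure on L₀ ⇒ L.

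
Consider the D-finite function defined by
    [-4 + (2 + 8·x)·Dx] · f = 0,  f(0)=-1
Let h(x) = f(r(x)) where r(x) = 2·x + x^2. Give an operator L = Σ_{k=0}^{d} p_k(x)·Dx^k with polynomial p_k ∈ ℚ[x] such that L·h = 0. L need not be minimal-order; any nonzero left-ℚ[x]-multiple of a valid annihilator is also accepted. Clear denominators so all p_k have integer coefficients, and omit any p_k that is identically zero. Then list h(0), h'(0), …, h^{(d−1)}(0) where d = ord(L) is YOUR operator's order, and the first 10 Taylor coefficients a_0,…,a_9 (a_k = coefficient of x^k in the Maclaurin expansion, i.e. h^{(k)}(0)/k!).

L = (-4 - 4·x) + (1 + 8·x + 4·x^2)·Dx  (order 1).
h: a_k = -1, -4, 6, -24, 114, -600, 3372, -19824, 120426, -749976, …
ICs: h(0) = -1.

f: a_k = -1, -2, 2, -4, 10, -28, 84, -264, 858, -2860, …
Change of var in L_f (x↦r) gives L₀.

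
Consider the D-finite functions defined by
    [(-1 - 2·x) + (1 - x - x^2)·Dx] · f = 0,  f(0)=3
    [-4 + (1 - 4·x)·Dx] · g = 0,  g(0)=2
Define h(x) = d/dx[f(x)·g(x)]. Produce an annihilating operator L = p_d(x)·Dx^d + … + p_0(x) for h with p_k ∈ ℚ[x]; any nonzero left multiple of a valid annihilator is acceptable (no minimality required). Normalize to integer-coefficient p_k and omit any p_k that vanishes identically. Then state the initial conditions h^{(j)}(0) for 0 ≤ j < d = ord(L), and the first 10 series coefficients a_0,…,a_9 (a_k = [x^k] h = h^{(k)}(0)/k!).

L = (44 - 114·x - 66·x^2 + 192·x^3 + 192·x^4) + (-5 + 31·x - 33·x^2 - 62·x^3 + 60·x^4 + 48·x^5)·Dx  (order 1).
h: a_k = 30, 264, 1638, 8856, 44520, 214164, 1000314, 4574496, 20588202, 91508460, …
ICs: h(0) = 30.

f: a_k = 3, 3, 6, 9, 15, 24, 39, 63, 102, 165, …
g: a_k = 2, 8, 32, 128, 512, 2048, 8192, 32768, 131072, 524288, …
Product ⇒ symmetric product L₀, ord ≤ 1.
h₀' ⇒ L via d/dx closure of L₀.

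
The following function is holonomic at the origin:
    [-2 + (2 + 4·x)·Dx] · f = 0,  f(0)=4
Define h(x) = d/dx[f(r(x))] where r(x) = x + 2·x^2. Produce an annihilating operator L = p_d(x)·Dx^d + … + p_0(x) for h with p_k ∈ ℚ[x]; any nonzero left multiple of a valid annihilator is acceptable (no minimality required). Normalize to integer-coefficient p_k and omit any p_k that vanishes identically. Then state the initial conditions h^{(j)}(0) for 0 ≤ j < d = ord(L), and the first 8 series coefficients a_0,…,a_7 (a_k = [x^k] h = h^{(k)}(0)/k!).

L = 3 + (-1 - 6·x - 12·x^2 - 16·x^3)·Dx  (order 1).
h: a_k = 4, 12, -18, 6, 75/2, -171/2, 147/4, 867/4, …
ICs: h(0) = 4.

f: a_k = 4, 4, -2, 2, -5/2, 7/2, -21/4, 33/4, …
Substitute x→r, Dx→(1/r')Dx; clear ⇒ L₀.
Derive L from L₀ (diff closure).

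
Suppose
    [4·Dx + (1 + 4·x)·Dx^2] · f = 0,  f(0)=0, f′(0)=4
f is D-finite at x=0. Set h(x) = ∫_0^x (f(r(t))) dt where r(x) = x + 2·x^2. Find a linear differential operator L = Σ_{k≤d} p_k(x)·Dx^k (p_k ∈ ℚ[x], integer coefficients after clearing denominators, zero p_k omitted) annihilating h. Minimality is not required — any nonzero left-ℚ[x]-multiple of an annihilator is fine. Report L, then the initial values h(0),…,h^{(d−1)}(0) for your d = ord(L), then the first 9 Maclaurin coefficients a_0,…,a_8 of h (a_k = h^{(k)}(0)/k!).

f: a_k = 0, 4, -8, 64/3, -64, 1024/5, -2048/3, 16384/7, -8192, …
h₀=f(r): pull back L_f along r ⇒ L₀.
h=∫h₀ ⇒ L = L₀·Dx.
L = (16·x + 32·x^2)·Dx^2 + (1 + 8·x + 24·x^2 + 32·x^3)·Dx^3  (order 3).
h: a_k = 0, 0, 2, 0, -8/3, 32/5, -128/15, 0, 256/7, …
ICs: h(0) = 0, h′(0) = 0, h′′(0) = 4.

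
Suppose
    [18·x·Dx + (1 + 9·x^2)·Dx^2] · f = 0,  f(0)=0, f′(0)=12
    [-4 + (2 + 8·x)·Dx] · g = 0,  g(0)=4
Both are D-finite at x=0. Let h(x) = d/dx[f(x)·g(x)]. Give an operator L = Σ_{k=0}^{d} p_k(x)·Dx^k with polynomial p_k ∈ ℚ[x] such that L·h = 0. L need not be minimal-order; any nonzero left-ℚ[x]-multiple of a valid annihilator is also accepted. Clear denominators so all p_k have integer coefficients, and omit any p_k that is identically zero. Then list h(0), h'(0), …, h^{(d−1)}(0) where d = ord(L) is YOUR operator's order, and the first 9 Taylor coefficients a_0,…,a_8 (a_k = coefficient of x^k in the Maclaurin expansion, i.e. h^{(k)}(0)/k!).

L = (2 + 120·x + 150·x^2 - 648·x^3 - 324·x^4) + (7 + 70·x + 279·x^2 - 42·x^3 - 2268·x^4 - 1296·x^5)·Dx + (1 + 5·x - 2·x^2 - 27·x^3 - 147·x^4 - 648·x^5 - 432·x^6)·Dx^2  (order 2).
h: a_k = 48, 192, -720, -384, 2928, 69696/5, -320112/5, 490752/35, 511920/7, …
ICs: h(0) = 48, h′(0) = 192.

f: a_k = 0, 12, 0, -36, 0, 972/5, 0, -8748/7, 0, …
g: a_k = 4, 8, -8, 16, -40, 112, -336, 1056, -3432, …
f·g: L₀ = L_f ⊗_s L_g, ord ≤ 2·1.
h=h₀': d/dx-closure on L₀ ⇒ L.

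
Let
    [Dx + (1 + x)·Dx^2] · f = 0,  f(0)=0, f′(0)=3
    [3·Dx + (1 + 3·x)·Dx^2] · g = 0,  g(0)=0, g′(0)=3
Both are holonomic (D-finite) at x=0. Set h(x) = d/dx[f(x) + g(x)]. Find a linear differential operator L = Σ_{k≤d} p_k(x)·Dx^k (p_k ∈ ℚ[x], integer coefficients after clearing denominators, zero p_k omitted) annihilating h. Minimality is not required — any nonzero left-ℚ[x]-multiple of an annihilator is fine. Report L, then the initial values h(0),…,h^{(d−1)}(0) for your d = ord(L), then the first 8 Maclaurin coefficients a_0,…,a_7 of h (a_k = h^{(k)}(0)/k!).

f: a_k = 0, 3, -3/2, 1, -3/4, 3/5, -1/2, 3/7, …
g: a_k = 0, 3, -9/2, 9, -81/4, 243/5, -243/2, 2187/7, …
Sum ⇒ L₀ = lclm(L_f,L_g) in ℚ(x)⟨Dx⟩.
h=h₀': d/dx-closure on L₀ ⇒ L.
L = 6 + (8 + 12·x)·Dx + (1 + 4·x + 3·x^2)·Dx^2  (order 2).
h: a_k = 6, -12, 30, -84, 246, -732, 2190, -6564, …
ICs: h(0) = 6, h′(0) = -12.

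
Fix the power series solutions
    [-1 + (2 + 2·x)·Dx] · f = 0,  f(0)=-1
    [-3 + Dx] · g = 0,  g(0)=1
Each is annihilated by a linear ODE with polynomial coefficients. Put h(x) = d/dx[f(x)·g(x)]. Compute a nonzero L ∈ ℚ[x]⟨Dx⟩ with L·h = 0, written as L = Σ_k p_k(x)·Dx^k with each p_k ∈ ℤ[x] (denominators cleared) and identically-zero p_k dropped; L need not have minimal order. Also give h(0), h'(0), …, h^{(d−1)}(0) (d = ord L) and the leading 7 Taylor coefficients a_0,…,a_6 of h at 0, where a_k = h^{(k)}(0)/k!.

f: a_k = -1, -1/2, 1/8, -1/16, 5/128, -7/256, 21/1024, …
g: a_k = 1, 3, 9/2, 9/2, 27/8, 81/40, 81/80, …
h₀=f·g: eliminate ⇒ L₀, order ≤ 1·1.
h₀' ⇒ L via d/dx closure of L₀.
L = (47 + 84·x + 36·x^2) + (-14 - 26·x - 12·x^2)·Dx  (order 1).
h: a_k = -7/2, -47/4, -309/16, -667/32, -4277/256, -27189/2560, -57333/10240, …
ICs: h(0) = -7/2.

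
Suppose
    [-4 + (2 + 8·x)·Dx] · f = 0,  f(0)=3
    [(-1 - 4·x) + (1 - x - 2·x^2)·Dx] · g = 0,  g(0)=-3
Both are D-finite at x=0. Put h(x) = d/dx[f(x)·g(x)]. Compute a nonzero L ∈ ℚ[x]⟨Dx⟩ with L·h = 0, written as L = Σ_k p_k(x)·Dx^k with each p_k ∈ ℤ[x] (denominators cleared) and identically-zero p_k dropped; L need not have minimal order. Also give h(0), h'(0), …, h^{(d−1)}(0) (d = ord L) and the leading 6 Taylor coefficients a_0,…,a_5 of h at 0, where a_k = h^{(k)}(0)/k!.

f: a_k = 3, 6, -6, 12, -30, 84, …
g: a_k = -3, -3, -9, -15, -33, -63, …
Sym-product of L_f,L_g gives L₀ (≤ ord 1).
h₀' ⇒ L via d/dx closure of L₀.
L = (2 + 32·x + 84·x^2 + 80·x^3 + 80·x^4) + (-1 - 5·x - 4·x^2 + 8·x^3 + 40·x^4 + 32·x^5)·Dx  (order 1).
h: a_k = -27, -54, -351, -324, -2835, 162, …
ICs: h(0) = -27.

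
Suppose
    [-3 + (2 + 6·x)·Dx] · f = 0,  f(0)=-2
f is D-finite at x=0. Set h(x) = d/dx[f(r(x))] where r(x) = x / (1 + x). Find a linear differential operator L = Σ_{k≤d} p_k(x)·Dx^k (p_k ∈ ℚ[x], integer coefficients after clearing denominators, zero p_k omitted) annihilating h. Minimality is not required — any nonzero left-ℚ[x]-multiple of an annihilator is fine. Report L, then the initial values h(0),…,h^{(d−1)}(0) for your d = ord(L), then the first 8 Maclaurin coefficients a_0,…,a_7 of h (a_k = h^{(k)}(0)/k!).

L = (-7 - 16·x) + (-2 - 10·x - 8·x^2)·Dx  (order 1).
h: a_k = -3, 21/2, -261/8, 1677/16, -45345/128, 318915/256, -4608345/1024, 33903165/2048, …
ICs: h(0) = -3.

f: a_k = -2, -3, 9/4, -27/8, 405/64, -1701/128, 15309/512, -72171/1024, …
f∘r: x↦r, Dx↦Dx/r' in L_f ⇒ L₀.
h=h₀': d/dx-closure on L₀ ⇒ L.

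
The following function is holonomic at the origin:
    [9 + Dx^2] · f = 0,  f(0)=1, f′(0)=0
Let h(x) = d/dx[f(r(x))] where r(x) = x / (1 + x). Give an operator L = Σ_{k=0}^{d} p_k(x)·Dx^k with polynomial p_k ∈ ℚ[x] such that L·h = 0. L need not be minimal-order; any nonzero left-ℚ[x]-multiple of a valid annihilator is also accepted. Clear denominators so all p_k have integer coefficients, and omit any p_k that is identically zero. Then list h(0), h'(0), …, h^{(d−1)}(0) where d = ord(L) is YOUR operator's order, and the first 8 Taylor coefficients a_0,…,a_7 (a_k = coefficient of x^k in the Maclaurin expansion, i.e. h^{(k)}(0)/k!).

f: a_k = 1, 0, -9/2, 0, 27/8, 0, -81/80, 0, …
Substitute x→r, Dx→(1/r')Dx; clear ⇒ L₀.
h=h₀': d/dx-closure on L₀ ⇒ L.
L = (15 + 12·x + 6·x^2) + (6 + 18·x + 18·x^2 + 6·x^3)·Dx + (1 + 4·x + 6·x^2 + 4·x^3 + x^4)·Dx^2  (order 2).
h: a_k = 0, -9, 27, -81/2, 45/2, 2457/40, -9639/40, 293553/560, …
ICs: h(0) = 0, h′(0) = -9.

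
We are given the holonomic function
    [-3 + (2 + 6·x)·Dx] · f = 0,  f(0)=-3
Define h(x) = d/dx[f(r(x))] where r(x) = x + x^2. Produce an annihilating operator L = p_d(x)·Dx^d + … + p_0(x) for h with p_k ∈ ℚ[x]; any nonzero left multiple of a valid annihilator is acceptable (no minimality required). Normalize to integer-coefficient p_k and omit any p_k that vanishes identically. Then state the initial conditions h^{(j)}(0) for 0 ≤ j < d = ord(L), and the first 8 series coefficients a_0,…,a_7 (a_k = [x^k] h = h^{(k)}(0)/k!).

f: a_k = -3, -9/2, 27/8, -81/16, 1215/128, -5103/256, 45927/1024, -216513/2048, …
Substitute x→r, Dx→(1/r')Dx; clear ⇒ L₀.
Derive L from L₀ (diff closure).
L = 1 + (-2 - 10·x - 18·x^2 - 12·x^3)·Dx  (order 1).
h: a_k = -9/2, -9/4, 81/16, -297/32, 3645/256, -8991/512, 28917/2048, 18711/4096, …
ICs: h(0) = -9/2.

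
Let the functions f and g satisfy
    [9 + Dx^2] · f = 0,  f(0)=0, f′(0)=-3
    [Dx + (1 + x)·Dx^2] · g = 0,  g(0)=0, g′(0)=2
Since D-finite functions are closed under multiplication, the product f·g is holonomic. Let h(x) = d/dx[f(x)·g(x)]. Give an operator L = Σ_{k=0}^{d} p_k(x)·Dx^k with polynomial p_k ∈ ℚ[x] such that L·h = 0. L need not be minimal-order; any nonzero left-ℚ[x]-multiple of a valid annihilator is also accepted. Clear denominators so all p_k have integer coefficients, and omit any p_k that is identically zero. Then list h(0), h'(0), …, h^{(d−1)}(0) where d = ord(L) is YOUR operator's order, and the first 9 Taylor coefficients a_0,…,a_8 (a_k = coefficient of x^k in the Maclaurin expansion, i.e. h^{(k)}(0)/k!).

L = (13743 + 107892·x + 319302·x^2 + 475308·x^3 + 381267·x^4 + 157464·x^5 + 26244·x^6) + (4104 + 24192·x + 53460·x^2 + 56700·x^3 + 29160·x^4 + 5832·x^5)·Dx + (4020 + 27828·x + 76770·x^2 + 109512·x^3 + 85698·x^4 + 34992·x^5 + 5832·x^6)·Dx^2 + (456 + 2688·x + 5940·x^2 + 6300·x^3 + 3240·x^4 + 648·x^5)·Dx^3 + (277 + 1760·x + 4588·x^2 + 6300·x^3 + 4815·x^4 + 1944·x^5 + 324·x^6)·Dx^4  (order 4).
h: a_k = 0, -12, 9, 28, -15, -27/2, 217/40, 129/35, -54/35, …
ICs: h(0) = 0, h′(0) = -12, h′′(0) = 18, h′′′(0) = 168.

f: a_k = 0, -3, 0, 9/2, 0, -81/40, 0, 243/560, 0, …
g: a_k = 0, 2, -1, 2/3, -1/2, 2/5, -1/3, 2/7, -1/4, …
Product ⇒ symmetric product L₀, ord ≤ 4.
Derive L from L₀ (diff closure).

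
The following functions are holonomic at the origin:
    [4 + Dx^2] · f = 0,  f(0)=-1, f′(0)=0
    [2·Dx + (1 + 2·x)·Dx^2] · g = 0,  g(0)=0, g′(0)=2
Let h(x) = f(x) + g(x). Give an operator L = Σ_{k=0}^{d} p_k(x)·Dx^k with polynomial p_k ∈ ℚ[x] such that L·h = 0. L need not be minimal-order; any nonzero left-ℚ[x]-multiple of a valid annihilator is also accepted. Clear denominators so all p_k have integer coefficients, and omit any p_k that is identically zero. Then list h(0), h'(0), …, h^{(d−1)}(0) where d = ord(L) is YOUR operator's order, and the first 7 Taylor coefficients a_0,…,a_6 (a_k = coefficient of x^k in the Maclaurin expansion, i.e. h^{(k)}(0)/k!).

f: a_k = -1, 0, 2, 0, -2/3, 0, 4/45, …
g: a_k = 0, 2, -2, 8/3, -4, 32/5, -32/3, …
Sum ⇒ L₀ = lclm(L_f,L_g) in ℚ(x)⟨Dx⟩.
L = (56 + 32·x + 32·x^2)·Dx + (12 + 40·x + 48·x^2 + 32·x^3)·Dx^2 + (14 + 8·x + 8·x^2)·Dx^3 + (3 + 10·x + 12·x^2 + 8·x^3)·Dx^4  (order 4).
h: a_k = -1, 2, 0, 8/3, -14/3, 32/5, -476/45, …
ICs: h(0) = -1, h′(0) = 2, h′′(0) = 0, h′′′(0) = 16.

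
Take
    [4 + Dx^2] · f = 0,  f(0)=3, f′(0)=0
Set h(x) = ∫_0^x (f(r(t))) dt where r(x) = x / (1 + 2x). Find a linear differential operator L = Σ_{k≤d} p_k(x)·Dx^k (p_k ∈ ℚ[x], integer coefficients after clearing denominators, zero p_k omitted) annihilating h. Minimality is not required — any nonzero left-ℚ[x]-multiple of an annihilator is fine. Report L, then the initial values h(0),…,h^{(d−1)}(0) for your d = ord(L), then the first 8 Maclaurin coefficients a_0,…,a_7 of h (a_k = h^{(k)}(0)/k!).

f: a_k = 3, 0, -6, 0, 2, 0, -4/15, 0, …
h₀=f(r): pull back L_f along r ⇒ L₀.
h=∫h₀ ⇒ L = L₀·Dx.
L = 4·Dx + (4 + 24·x + 48·x^2 + 32·x^3)·Dx^2 + (1 + 8·x + 24·x^2 + 32·x^3 + 16·x^4)·Dx^3  (order 3).
h: a_k = 0, 3, 0, -2, 6, -14, 88/3, -6004/105, …
ICs: h(0) = 0, h′(0) = 3, h′′(0) = 0.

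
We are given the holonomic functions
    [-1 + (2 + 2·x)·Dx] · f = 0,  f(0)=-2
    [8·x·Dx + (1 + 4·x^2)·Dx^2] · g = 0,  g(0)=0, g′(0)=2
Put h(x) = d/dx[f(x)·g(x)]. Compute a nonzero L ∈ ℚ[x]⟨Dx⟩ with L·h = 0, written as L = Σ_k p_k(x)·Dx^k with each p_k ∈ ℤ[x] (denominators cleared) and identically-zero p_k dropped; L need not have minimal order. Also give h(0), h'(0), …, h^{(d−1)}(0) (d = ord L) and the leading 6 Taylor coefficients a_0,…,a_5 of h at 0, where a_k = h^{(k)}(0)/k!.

f: a_k = -2, -1, 1/4, -1/8, 5/64, -7/128, …
g: a_k = 0, 2, 0, -8/3, 0, 32/5, …
Sym-product of L_f,L_g gives L₀ (≤ ord 2).
Derive L from L₀ (diff closure).
L = (29 + 160·x - 280·x^2 - 384·x^3 - 48·x^4) + (76 + 300·x - 288·x^2 - 1664·x^3 - 1344·x^4 - 192·x^5)·Dx + (12 - 40·x - 84·x^2 - 256·x^3 - 544·x^4 - 384·x^5 - 64·x^6)·Dx^2  (order 2).
h: a_k = -4, -4, 35/2, 29/3, -6389/96, -5929/160, …
ICs: h(0) = -4, h′(0) = -4.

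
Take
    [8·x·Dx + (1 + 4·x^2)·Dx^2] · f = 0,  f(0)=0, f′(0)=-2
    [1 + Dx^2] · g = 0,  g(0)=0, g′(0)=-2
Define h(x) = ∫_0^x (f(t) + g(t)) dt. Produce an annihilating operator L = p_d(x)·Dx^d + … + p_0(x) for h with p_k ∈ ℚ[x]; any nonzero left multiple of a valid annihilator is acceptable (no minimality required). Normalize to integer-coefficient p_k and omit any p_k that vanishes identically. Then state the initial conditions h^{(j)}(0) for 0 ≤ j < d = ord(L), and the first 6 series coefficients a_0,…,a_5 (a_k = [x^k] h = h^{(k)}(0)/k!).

L = (-376·x + 1600·x^3 + 128·x^5)·Dx^2 + (-7 + 76·x^2 + 432·x^4 + 64·x^6)·Dx^3 + (-376·x + 1600·x^3 + 128·x^5)·Dx^4 + (-7 + 76·x^2 + 432·x^4 + 64·x^6)·Dx^5  (order 5).
h: a_k = 0, 0, -2, 0, 3/4, 0, …
ICs: h(0) = 0, h′(0) = 0, h′′(0) = -4, h′′′(0) = 0, h′′′′(0) = 18.

f: a_k = 0, -2, 0, 8/3, 0, -32/5, …
g: a_k = 0, -2, 0, 1/3, 0, -1/60, …
h₀=f+g: left-lcm gives L₀, ord ≤ 4.
h=∫h₀ ⇒ L = L₀·Dx.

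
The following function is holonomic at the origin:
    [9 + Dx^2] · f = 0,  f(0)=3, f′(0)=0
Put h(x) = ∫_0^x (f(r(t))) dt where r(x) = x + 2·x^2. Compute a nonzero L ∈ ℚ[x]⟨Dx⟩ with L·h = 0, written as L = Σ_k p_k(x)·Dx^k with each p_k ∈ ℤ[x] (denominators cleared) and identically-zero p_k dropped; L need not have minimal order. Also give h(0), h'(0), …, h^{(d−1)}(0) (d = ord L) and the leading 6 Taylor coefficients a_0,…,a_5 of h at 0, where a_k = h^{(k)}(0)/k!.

f: a_k = 3, 0, -27/2, 0, 81/8, 0, …
f∘r: x↦r, Dx↦Dx/r' in L_f ⇒ L₀.
∫: right-multiply L₀ by Dx.
L = (9 + 108·x + 432·x^2 + 576·x^3)·Dx - 4·Dx^2 + (1 + 4·x)·Dx^3  (order 3).
h: a_k = 0, 3, 0, -9/2, -27/2, -351/40, …
ICs: h(0) = 0, h′(0) = 3, h′′(0) = 0.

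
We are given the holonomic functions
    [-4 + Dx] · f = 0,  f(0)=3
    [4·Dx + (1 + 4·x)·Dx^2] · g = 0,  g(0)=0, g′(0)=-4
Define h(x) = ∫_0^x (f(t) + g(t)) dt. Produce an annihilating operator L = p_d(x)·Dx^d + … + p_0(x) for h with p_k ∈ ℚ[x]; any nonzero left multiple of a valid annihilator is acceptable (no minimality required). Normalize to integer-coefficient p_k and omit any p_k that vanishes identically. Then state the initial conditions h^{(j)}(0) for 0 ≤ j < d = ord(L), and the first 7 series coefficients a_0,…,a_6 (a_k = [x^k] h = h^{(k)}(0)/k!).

L = (-24 - 32·x)·Dx^2 + (2 - 16·x - 32·x^2)·Dx^3 + (1 + 6·x + 8·x^2)·Dx^4  (order 4).
h: a_k = 0, 3, 4, 32/3, 8/3, 96/5, -448/15, …
ICs: h(0) = 0, h′(0) = 3, h′′(0) = 8, h′′′(0) = 64.

f: a_k = 3, 12, 24, 32, 32, 128/5, 256/15, …
g: a_k = 0, -4, 8, -64/3, 64, -1024/5, 2048/3, …
f+g: L₀ = lclm(L_f,L_g), ord ≤ 1+2.
∫: right-multiply L₀ by Dx.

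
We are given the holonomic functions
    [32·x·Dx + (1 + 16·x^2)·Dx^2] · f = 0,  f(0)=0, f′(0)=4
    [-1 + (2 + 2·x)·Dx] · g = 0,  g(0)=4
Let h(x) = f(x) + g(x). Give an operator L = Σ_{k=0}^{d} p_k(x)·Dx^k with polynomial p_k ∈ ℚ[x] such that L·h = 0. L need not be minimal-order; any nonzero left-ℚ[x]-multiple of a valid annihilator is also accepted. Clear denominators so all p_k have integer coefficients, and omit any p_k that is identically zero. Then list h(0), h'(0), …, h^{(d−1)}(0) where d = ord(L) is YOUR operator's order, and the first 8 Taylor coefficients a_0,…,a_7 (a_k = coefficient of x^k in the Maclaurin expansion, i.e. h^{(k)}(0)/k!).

f: a_k = 0, 4, 0, -64/3, 0, 1024/5, 0, -16384/7, …
g: a_k = 4, 2, -1/2, 1/4, -5/32, 7/64, -21/256, 33/512, …
f+g: L₀ = lclm(L_f,L_g), ord ≤ 2+1.
L = (-64 - 160·x + 3072·x^2 + 1536·x^3)·Dx + (-131 - 256·x + 5920·x^2 + 12288·x^3 + 5376·x^4)·Dx^2 + (-2 + 126·x + 192·x^2 + 2112·x^3 + 3584·x^4 + 1536·x^5)·Dx^3  (order 3).
h: a_k = 4, 6, -1/2, -253/12, -5/32, 65571/320, -21/256, -8388377/3584, …
ICs: h(0) = 4, h′(0) = 6, h′′(0) = -1.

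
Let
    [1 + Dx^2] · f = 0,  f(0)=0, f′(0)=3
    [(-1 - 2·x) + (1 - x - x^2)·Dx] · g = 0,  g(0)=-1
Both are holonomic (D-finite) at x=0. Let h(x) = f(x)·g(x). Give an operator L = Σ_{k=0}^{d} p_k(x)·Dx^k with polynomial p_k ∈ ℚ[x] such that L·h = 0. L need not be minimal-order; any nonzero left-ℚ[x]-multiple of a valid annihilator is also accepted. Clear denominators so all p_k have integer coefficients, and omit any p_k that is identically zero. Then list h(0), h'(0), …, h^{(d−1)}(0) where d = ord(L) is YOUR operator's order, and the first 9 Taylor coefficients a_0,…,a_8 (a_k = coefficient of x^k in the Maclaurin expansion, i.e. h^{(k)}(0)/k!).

f: a_k = 0, 3, 0, -1/2, 0, 1/40, 0, -1/1680, 0, …
g: a_k = -1, -1, -2, -3, -5, -8, -13, -21, -34, …
L₀ := L_f ⊗_s L_g (sym. prod.), ord ≤ 2.
L = (1 + x + x^2) + (2 + 4·x)·Dx + (-1 + x + x^2)·Dx^2  (order 2).
h: a_k = 0, -3, -3, -11/2, -17/2, -561/40, -901/40, -61403/1680, -19849/336, …
ICs: h(0) = 0, h′(0) = -3.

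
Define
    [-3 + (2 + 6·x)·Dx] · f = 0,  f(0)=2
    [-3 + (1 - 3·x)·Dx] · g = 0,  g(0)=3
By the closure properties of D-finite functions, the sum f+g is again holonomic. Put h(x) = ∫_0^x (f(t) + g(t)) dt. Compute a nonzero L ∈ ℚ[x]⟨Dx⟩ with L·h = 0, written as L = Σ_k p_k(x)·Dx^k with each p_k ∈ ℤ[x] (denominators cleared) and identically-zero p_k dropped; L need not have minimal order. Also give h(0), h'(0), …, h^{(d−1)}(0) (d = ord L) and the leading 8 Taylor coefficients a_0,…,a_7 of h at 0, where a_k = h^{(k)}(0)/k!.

L = (45 + 81·x)·Dx + (-27 - 126·x - 243·x^2)·Dx^2 + (2 + 18·x - 18·x^2 - 162·x^3)·Dx^3  (order 3).
h: a_k = 0, 5, 6, 33/4, 675/32, 15147/320, 31671/256, 1104435/3584, …
ICs: h(0) = 0, h′(0) = 5, h′′(0) = 12.

f: a_k = 2, 3, -9/4, 27/8, -405/64, 1701/128, -15309/512, 72171/1024, …
g: a_k = 3, 9, 27, 81, 243, 729, 2187, 6561, …
Sum ⇒ L₀ = lclm(L_f,L_g) in ℚ(x)⟨Dx⟩.
h=∫₀ˣh₀: take L = L₀·Dx.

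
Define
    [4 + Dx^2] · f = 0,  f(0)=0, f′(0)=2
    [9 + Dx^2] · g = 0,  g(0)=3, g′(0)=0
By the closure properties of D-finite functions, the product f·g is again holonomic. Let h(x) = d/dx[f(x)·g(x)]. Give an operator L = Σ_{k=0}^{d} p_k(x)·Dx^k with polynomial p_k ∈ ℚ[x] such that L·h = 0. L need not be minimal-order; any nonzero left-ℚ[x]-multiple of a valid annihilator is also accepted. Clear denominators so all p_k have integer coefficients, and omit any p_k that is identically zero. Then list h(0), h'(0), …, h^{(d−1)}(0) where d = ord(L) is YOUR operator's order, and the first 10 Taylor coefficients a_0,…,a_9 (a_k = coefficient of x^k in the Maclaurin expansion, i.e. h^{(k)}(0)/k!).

f: a_k = 0, 2, 0, -4/3, 0, 4/15, 0, -8/315, 0, 4/2835, …
g: a_k = 3, 0, -27/2, 0, 81/8, 0, -243/80, 0, 2187/4480, 0, …
L₀ := L_f ⊗_s L_g (sym. prod.), ord ≤ 4.
Differentiate: ansatz ord ≤ ord L₀ ⇒ L.
L = 25 + 26·Dx^2 + Dx^4  (order 4).
h: a_k = 6, 0, -93, 0, 781/4, 0, -19531/120, 0, 488281/6720, 0, …
ICs: h(0) = 6, h′(0) = 0, h′′(0) = -186, h′′′(0) = 0.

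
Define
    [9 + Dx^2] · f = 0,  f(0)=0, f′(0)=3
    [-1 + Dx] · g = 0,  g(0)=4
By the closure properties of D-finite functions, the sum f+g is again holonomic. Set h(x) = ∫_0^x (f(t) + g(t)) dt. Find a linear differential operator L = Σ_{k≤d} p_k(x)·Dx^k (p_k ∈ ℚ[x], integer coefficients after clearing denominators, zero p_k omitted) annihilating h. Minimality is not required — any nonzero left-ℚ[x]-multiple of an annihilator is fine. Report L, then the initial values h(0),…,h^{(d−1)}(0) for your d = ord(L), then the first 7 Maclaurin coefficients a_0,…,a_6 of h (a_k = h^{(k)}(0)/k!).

f: a_k = 0, 3, 0, -9/2, 0, 81/40, 0, …
g: a_k = 4, 4, 2, 2/3, 1/6, 1/30, 1/180, …
h₀=f+g: left-lcm gives L₀, ord ≤ 3.
∫: right-multiply L₀ by Dx.
L = -9·Dx + 9·Dx^2 - Dx^3 + Dx^4  (order 4).
h: a_k = 0, 4, 7/2, 2/3, -23/24, 1/30, 247/720, …
ICs: h(0) = 0, h′(0) = 4, h′′(0) = 7, h′′′(0) = 4.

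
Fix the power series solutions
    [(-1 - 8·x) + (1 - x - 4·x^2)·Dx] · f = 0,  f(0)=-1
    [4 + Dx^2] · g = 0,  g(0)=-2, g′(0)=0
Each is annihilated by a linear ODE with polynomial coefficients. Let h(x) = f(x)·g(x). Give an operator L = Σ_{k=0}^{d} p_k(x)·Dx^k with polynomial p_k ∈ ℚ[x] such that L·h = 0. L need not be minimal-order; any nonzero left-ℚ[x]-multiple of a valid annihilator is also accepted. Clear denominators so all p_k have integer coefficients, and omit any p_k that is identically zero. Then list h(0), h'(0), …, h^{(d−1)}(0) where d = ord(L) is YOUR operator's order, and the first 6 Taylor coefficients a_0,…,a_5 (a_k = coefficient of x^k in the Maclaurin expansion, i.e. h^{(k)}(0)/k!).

L = (4 + 4·x + 16·x^2) + (2 + 16·x)·Dx + (-1 + x + 4·x^2)·Dx^2  (order 2).
h: a_k = 2, 2, 6, 14, 118/3, 286/3, …
ICs: h(0) = 2, h′(0) = 2.

f: a_k = -1, -1, -5, -9, -29, -65, …
g: a_k = -2, 0, 4, 0, -4/3, 0, …
h₀=f·g: eliminate ⇒ L₀, order ≤ 1·2.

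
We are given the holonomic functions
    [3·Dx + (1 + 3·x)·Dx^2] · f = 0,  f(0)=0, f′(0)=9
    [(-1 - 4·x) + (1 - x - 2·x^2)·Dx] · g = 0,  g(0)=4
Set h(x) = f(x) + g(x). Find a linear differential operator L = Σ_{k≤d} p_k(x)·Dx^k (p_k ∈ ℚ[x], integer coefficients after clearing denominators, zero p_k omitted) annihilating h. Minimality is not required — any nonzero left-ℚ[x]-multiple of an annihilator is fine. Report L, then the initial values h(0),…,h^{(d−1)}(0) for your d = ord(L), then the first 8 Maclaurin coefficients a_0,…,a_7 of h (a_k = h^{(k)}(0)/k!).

L = (-66 - 270·x - 576·x^2 - 336·x^3 - 288·x^4)·Dx + (-4 - 96·x - 492·x^2 - 832·x^3 - 696·x^4 - 480·x^5)·Dx^2 + (3 + 19·x + 25·x^2 - 39·x^3 - 116·x^4 - 164·x^5 - 96·x^6)·Dx^3  (order 3).
h: a_k = 4, 13, -3/2, 47, -67/4, 1149/5, -385/2, 8941/7, …
ICs: h(0) = 4, h′(0) = 13, h′′(0) = -3.

f: a_k = 0, 9, -27/2, 27, -243/4, 729/5, -729/2, 6561/7, …
g: a_k = 4, 4, 12, 20, 44, 84, 172, 340, …
f+g: L₀ = lclm(L_f,L_g), ord ≤ 2+1.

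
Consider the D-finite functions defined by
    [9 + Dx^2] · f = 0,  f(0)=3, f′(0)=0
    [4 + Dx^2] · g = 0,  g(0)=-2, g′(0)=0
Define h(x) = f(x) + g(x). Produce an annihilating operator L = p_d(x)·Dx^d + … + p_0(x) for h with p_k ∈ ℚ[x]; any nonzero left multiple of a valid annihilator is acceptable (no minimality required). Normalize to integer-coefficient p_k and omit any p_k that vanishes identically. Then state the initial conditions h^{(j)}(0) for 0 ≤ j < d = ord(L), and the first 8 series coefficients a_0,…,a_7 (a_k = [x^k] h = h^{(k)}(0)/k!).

L = 36 + 13·Dx^2 + Dx^4  (order 4).
h: a_k = 1, 0, -19/2, 0, 211/24, 0, -2059/720, 0, …
ICs: h(0) = 1, h′(0) = 0, h′′(0) = -19, h′′′(0) = 0.

f: a_k = 3, 0, -27/2, 0, 81/8, 0, -243/80, 0, …
g: a_k = -2, 0, 4, 0, -4/3, 0, 8/45, 0, …
h₀=f+g: left-lcm gives L₀, ord ≤ 4.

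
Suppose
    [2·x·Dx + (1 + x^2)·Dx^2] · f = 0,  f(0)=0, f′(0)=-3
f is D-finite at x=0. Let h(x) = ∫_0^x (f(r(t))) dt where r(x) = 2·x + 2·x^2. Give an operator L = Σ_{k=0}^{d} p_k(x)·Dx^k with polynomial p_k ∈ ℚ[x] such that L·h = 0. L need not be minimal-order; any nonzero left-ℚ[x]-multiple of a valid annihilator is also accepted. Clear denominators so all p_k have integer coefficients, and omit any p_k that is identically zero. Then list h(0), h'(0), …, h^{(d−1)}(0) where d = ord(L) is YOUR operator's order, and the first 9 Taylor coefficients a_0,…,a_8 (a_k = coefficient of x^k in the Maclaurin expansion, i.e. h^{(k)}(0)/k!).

f: a_k = 0, -3, 0, 1, 0, -3/5, 0, 3/7, 0, …
Change of var in L_f (x↦r) gives L₀.
∫: right-multiply L₀ by Dx.
L = (-2 + 8·x + 32·x^2 + 48·x^3 + 24·x^4)·Dx^2 + (1 + 2·x + 4·x^2 + 16·x^3 + 20·x^4 + 8·x^5)·Dx^3  (order 3).
h: a_k = 0, 0, -3, -2, 2, 24/5, 4/5, -88/7, -120/7, …
ICs: h(0) = 0, h′(0) = 0, h′′(0) = -6.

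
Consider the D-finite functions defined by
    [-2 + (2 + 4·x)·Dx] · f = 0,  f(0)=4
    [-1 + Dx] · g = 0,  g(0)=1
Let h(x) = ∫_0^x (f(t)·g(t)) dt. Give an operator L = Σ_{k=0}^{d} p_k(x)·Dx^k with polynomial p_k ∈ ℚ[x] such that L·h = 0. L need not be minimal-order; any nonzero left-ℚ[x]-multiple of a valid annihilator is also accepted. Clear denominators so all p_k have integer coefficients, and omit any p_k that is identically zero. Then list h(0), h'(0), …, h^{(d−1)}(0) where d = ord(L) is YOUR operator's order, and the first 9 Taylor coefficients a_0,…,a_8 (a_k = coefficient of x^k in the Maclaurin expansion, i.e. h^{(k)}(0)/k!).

L = (-2 - 2·x)·Dx + (1 + 2·x)·Dx^2  (order 2).
h: a_k = 0, 4, 4, 4/3, 2/3, -2/15, 14/45, -122/315, 347/630, …
ICs: h(0) = 0, h′(0) = 4.

f: a_k = 4, 4, -2, 2, -5/2, 7/2, -21/4, 33/4, -429/32, …
g: a_k = 1, 1, 1/2, 1/6, 1/24, 1/120, 1/720, 1/5040, 1/40320, …
Product ⇒ symmetric product L₀, ord ≤ 1.
∫: right-multiply L₀ by Dx.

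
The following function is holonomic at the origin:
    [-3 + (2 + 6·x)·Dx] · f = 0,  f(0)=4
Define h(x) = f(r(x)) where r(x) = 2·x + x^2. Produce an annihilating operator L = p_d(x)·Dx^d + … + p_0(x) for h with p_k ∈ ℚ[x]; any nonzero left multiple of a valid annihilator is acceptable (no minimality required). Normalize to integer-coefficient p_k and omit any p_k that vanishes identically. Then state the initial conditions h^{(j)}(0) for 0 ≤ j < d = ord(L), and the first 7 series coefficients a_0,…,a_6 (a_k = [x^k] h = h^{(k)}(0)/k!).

f: a_k = 4, 6, -9/2, 27/4, -405/32, 1701/64, -15309/256, …
L₀ from L_f via x↦r, Dx↦r'^{-1}Dx.
L = (-3 - 3·x) + (1 + 6·x + 3·x^2)·Dx  (order 1).
h: a_k = 4, 12, -12, 36, -126, 486, -1998, …
ICs: h(0) = 4.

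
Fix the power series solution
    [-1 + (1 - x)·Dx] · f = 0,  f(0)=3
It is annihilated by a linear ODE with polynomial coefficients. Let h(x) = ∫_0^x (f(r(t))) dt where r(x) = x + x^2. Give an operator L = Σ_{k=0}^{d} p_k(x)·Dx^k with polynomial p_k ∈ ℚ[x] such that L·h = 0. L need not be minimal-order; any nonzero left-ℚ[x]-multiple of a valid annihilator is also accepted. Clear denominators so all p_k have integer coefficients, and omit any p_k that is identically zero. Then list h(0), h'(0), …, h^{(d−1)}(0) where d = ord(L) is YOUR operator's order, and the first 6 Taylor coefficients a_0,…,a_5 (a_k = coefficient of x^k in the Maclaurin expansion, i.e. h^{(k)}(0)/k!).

f: a_k = 3, 3, 3, 3, 3, 3, …
h₀=f(r): pull back L_f along r ⇒ L₀.
Integrate: L := L₀·Dx.
L = (1 + 2·x)·Dx + (-1 + x + x^2)·Dx^2  (order 2).
h: a_k = 0, 3, 3/2, 2, 9/4, 3, …
ICs: h(0) = 0, h′(0) = 3.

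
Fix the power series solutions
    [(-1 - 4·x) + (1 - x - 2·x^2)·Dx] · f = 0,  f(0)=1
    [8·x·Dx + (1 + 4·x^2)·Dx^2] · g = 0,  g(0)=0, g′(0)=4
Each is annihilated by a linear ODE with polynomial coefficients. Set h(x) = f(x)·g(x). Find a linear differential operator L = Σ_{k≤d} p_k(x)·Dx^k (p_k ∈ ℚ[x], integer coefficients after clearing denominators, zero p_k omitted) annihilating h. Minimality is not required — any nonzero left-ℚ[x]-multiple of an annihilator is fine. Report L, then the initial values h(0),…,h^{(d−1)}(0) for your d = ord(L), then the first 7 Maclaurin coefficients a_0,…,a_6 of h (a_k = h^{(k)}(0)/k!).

f: a_k = 1, 1, 3, 5, 11, 21, 43, …
g: a_k = 0, 4, 0, -16/3, 0, 64/5, 0, …
f·g: L₀ = L_f ⊗_s L_g, ord ≤ 1·2.
L = (4 + 8·x + 48·x^2) + (2 + 16·x^2 + 48·x^3)·Dx + (-1 + x - 2·x^2 + 4·x^3 + 8·x^4)·Dx^2  (order 2).
h: a_k = 0, 4, 4, 20/3, 44/3, 204/5, 1052/15, …
ICs: h(0) = 0, h′(0) = 4.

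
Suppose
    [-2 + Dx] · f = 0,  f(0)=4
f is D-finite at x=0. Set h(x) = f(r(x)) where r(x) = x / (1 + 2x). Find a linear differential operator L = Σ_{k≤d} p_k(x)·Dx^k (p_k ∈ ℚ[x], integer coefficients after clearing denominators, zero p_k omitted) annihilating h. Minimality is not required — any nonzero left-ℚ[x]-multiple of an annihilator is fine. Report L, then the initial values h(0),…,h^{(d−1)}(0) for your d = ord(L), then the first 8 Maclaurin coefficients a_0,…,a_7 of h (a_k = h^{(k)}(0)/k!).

L = -2 + (1 + 4·x + 4·x^2)·Dx  (order 1).
h: a_k = 4, 8, -8, 16/3, 8/3, -304/15, 2416/45, -34912/315, …
ICs: h(0) = 4.

f: a_k = 4, 8, 8, 16/3, 8/3, 16/15, 16/45, 32/315, …
L₀ from L_f via x↦r, Dx↦r'^{-1}Dx.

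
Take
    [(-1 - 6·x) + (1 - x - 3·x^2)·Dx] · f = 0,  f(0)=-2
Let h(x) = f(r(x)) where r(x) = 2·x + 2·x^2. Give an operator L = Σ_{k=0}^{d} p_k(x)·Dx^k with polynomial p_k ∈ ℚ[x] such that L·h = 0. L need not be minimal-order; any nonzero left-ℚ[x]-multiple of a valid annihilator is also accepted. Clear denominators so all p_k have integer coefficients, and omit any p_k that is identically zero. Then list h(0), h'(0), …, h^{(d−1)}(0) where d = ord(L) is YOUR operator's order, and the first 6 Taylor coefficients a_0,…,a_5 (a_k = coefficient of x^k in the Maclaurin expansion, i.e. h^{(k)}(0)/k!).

L = (2 + 28·x + 72·x^2 + 48·x^3) + (-1 + 2·x + 14·x^2 + 24·x^3 + 12·x^4)·Dx  (order 1).
h: a_k = -2, -4, -36, -176, -976, -5328, …
ICs: h(0) = -2.

f: a_k = -2, -2, -8, -14, -38, -80, …
h₀=f(r): pull back L_f along r ⇒ L₀.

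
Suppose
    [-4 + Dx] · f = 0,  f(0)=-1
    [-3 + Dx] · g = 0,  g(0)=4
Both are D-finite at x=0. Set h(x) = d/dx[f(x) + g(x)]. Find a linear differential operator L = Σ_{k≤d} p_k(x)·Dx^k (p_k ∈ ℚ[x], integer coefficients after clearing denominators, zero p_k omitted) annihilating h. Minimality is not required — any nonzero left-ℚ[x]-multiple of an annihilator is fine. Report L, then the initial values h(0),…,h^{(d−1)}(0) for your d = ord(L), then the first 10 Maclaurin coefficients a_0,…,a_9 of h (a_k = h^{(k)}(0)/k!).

f: a_k = -1, -4, -8, -32/3, -32/3, -128/15, -256/45, -1024/315, -512/315, -2048/2835, …
g: a_k = 4, 12, 18, 18, 27/2, 81/10, 81/20, 243/140, 729/1120, 243/1120, …
Weyl lclm of L_f,L_g ⇒ L₀ (ord ≤ 2).
h=h₀': d/dx-closure on L₀ ⇒ L.
L = 12 - 7·Dx + Dx^2  (order 2).
h: a_k = 8, 20, 22, 34/3, -13/6, -59/6, -1909/180, -9823/1260, -45853/10080, -40619/18144, …
ICs: h(0) = 8, h′(0) = 20.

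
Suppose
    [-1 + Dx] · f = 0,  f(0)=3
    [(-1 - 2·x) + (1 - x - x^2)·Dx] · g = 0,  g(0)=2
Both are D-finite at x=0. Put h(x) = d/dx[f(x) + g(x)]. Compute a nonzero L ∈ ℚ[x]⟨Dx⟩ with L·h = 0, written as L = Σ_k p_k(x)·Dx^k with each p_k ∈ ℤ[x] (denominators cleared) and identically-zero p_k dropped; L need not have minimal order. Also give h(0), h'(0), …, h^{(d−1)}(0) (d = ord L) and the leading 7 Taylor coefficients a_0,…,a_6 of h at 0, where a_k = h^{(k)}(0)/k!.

L = (14 + 46·x + 40·x^2 + 36·x^3 + 6·x^4) + (-17 - 48·x - 41·x^2 - 24·x^3 + 5·x^4 + 2·x^5)·Dx + (3 + 2·x + x^2 - 12·x^3 - 11·x^4 - 2·x^5)·Dx^2  (order 2).
h: a_k = 5, 11, 39/2, 81/2, 641/8, 6241/40, 70561/240, …
ICs: h(0) = 5, h′(0) = 11.

f: a_k = 3, 3, 3/2, 1/2, 1/8, 1/40, 1/240, …
g: a_k = 2, 2, 4, 6, 10, 16, 26, …
Sum ⇒ L₀ = lclm(L_f,L_g) in ℚ(x)⟨Dx⟩.
Derive L from L₀ (diff closure).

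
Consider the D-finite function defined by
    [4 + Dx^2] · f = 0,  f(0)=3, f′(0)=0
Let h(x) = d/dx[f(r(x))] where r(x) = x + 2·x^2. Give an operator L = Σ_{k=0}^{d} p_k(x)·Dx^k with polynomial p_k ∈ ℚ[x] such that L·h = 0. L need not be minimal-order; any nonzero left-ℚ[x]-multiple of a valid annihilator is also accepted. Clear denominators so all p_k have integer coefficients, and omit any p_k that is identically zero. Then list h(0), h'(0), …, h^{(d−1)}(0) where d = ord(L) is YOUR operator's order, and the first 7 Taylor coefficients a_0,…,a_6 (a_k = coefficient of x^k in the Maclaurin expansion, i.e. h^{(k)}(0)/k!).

L = (52 + 64·x + 384·x^2 + 1024·x^3 + 1024·x^4) + (-12 - 48·x)·Dx + (1 + 8·x + 16·x^2)·Dx^2  (order 2).
h: a_k = 0, -12, -72, -88, 80, 1432/5, 2128/5, …
ICs: h(0) = 0, h′(0) = -12.

f: a_k = 3, 0, -6, 0, 2, 0, -4/15, …
Change of var in L_f (x↦r) gives L₀.
h=h₀': d/dx-closure on L₀ ⇒ L.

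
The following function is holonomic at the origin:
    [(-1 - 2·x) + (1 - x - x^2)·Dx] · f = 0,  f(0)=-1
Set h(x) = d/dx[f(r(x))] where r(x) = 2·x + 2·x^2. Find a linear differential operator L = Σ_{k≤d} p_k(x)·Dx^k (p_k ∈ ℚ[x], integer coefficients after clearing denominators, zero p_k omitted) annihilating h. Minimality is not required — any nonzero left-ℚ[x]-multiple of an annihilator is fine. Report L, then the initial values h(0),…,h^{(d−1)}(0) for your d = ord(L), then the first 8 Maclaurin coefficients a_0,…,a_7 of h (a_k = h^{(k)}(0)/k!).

f: a_k = -1, -1, -2, -3, -5, -8, -13, -21, …
L₀ from L_f via x↦r, Dx↦r'^{-1}Dx.
Derive L from L₀ (diff closure).
L = (10 + 20·x + 60·x^2 + 80·x^3 + 40·x^4) + (-1 + 10·x^2 + 20·x^3 + 20·x^4 + 8·x^5)·Dx  (order 1).
h: a_k = -2, -20, -120, -640, -3240, -15696, -73920, -341120, …
ICs: h(0) = -2.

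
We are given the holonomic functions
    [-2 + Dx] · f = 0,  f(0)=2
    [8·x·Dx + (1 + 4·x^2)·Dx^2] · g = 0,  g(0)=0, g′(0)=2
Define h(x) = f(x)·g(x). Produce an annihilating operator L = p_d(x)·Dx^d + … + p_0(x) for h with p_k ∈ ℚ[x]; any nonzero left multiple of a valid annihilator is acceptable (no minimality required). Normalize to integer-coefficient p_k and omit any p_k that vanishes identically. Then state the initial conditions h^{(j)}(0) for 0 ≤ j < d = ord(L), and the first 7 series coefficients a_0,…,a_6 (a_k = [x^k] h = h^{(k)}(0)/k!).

L = (4 - 16·x + 16·x^2) + (-4 + 8·x - 16·x^2)·Dx + (1 + 4·x^2)·Dx^2  (order 2).
h: a_k = 0, 4, 8, 8/3, -16/3, 24/5, 176/9, …
ICs: h(0) = 0, h′(0) = 4.

f: a_k = 2, 4, 4, 8/3, 4/3, 8/15, 8/45, …
g: a_k = 0, 2, 0, -8/3, 0, 32/5, 0, …
L₀ := L_f ⊗_s L_g (sym. prod.), ord ≤ 2.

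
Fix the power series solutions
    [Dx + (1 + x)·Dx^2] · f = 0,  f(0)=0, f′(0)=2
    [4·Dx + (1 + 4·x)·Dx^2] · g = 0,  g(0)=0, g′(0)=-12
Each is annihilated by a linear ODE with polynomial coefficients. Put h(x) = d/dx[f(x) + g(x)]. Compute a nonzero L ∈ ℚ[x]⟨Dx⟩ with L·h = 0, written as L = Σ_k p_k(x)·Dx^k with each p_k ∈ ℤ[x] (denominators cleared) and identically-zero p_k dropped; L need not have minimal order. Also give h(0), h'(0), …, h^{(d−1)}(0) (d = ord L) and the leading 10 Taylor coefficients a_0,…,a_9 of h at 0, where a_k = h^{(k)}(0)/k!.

L = 8 + (10 + 16·x)·Dx + (1 + 5·x + 4·x^2)·Dx^2  (order 2).
h: a_k = -10, 46, -190, 766, -3070, 12286, -49150, 196606, -786430, 3145726, …
ICs: h(0) = -10, h′(0) = 46.

f: a_k = 0, 2, -1, 2/3, -1/2, 2/5, -1/3, 2/7, -1/4, 2/9, …
g: a_k = 0, -12, 24, -64, 192, -3072/5, 2048, -49152/7, 24576, -262144/3, …
f+g: L₀ = lclm(L_f,L_g), ord ≤ 2+2.
Differentiate: ansatz ord ≤ ord L₀ ⇒ L.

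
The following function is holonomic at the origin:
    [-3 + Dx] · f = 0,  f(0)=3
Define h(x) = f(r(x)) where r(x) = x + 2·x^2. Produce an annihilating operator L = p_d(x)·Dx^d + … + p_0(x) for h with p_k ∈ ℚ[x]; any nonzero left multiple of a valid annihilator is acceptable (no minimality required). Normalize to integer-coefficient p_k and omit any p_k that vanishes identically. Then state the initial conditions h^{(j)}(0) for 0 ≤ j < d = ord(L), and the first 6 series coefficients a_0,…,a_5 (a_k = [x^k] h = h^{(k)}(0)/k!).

f: a_k = 3, 9, 27/2, 27/2, 81/8, 243/40, …
Substitute x→r, Dx→(1/r')Dx; clear ⇒ L₀.
L = (-3 - 12·x) + Dx  (order 1).
h: a_k = 3, 9, 63/2, 135/2, 1161/8, 9963/40, …
ICs: h(0) = 3.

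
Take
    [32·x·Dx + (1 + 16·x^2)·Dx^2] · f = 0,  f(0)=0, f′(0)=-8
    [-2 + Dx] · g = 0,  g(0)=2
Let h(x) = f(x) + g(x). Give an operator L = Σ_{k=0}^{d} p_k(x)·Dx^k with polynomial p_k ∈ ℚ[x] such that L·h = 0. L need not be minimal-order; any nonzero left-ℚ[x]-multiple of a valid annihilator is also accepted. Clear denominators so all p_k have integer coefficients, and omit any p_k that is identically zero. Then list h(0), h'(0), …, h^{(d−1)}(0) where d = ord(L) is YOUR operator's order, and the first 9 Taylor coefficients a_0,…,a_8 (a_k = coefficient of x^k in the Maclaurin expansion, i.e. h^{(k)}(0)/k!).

f: a_k = 0, -8, 0, 128/3, 0, -2048/5, 0, 32768/7, 0, …
g: a_k = 2, 4, 4, 8/3, 4/3, 8/15, 8/45, 16/315, 4/315, …
f+g: L₀ = lclm(L_f,L_g), ord ≤ 2+1.
L = (32 - 64·x - 1536·x^2 - 1024·x^3)·Dx + (-18 + 704·x^2 - 512·x^4)·Dx^2 + (1 + 16·x + 32·x^2 + 256·x^3 + 256·x^4)·Dx^3  (order 3).
h: a_k = 2, -4, 4, 136/3, 4/3, -6136/15, 8/45, 1474576/315, 4/315, …
ICs: h(0) = 2, h′(0) = -4, h′′(0) = 8.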